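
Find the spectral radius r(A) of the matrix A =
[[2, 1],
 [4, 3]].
r(A) = (5 + sqrt(17))/2 ≈ 4.5616

The eigenvalues of A are the roots of its characteristic polynomial. With M = A (coefficients from the trace and determinant):
  p(λ) = det(λ I - M) = λ^2 - 5λ + 2.
For λ^2 - 5λ + 2 the discriminant is 17. It is nonnegative but not a perfect square, so the roots are real and irrational: λ = (5 ± sqrt(17))/2 ≈ 4.5616, 0.4384.
Thus the eigenvalues (to 4 decimals) are 4.5616 (modulus 4.5616); 0.4384 (modulus 0.4384). The spectral radius is the largest modulus: r(A) = (5 + sqrt(17))/2 ≈ 4.5616. (Cross-check: r(A) ≤ ||A||_2 ≈ 5.465; equality holds whenever A is normal, though it can also hold for some non-normal A.)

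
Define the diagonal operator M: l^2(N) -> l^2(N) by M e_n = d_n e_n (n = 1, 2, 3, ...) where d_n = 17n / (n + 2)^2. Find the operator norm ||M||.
||M|| = 17/8 (attained at n = 2)

For M diagonal, ||M|| = sup_n |d_n|. Treat f(x) = 17x / (x + 2)^2 for real x > 0. By the quotient rule, f'(x) = 17(2 - x)/(x + 2)^3, which is positive for x < 2 and negative for x > 2. So f has a unique maximum at x = 2, and since 2 is a positive integer, the supremum over n ≥ 1 is attained at n = 2: d_2 = 17·2/(2 + 2)^2 = 17·2/16 = 17/8. Hence ||M|| = 17/8.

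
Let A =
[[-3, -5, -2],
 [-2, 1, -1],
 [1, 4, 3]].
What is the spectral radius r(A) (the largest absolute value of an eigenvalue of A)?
r(A) = 4

The eigenvalues of A are the roots of its characteristic polynomial. With M = A (coefficients from the trace, the sum of principal 2x2 minors, and det A):
  p(λ) = det(λ I - M) = λ^3 - λ^2 - 13λ + 28.
By the rational root theorem any rational root is an integer divisor of 28. Testing λ = -4: p(-4) = -64 - 16 + 52 + 28 = 0, so λ = -4 is a root. Dividing out (λ + 4) leaves p(λ) = (λ + 4)(λ^2 - 5λ + 7). For λ^2 - 5λ + 7 the discriminant is -3. It is negative, so the roots are the complex-conjugate pair λ = 5/2 ± (sqrt(3)/2) i ≈ 2.5 ± 0.866i. For a conjugate pair the product of the roots equals the constant term, so |λ|^2 = 7 and |λ| = sqrt(7) ≈ 2.6458.
Thus the eigenvalues (to 4 decimals) are 2.5 ± 0.866i (modulus 2.6458); -4 (modulus 4). The spectral radius is the largest modulus: r(A) = 4. (Cross-check: r(A) ≤ ||A||_2 ≈ 7.8595; equality holds whenever A is normal, though it can also hold for some non-normal A.)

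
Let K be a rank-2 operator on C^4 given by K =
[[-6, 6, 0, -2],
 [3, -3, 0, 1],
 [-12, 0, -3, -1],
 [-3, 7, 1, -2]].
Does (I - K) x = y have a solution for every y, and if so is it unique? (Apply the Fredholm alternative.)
(I - K) is invertible (det(I - K) = 54 ≠ 0), so for every y in C^4 the equation (I - K) x = y has a unique solution.

K has rank 2 and factors as K = U V^T = u1 v1^T + u2 v2^T with u1 = (0, 0, -3, 1), v1 = (3, 1, 1, 0), u2 = (-2, 1, -1, -2), v2 = (3, -3, 0, 1) (multiplying out reproduces the displayed K). The nonzero eigenvalues of U V^T coincide with those of the 2 x 2 matrix G = V^T U = [[v1·u1, v1·u2], [v2·u1, v2·u2]] = [[-3, -6], [1, -11]], and by the Sylvester determinant identity det(I_4 - U V^T) = det(I_2 - V^T U) = det([[4, 6], [-1, 12]]) = (4)(12) - (6)(-1) = 54. (Direct check: I - K =
[[7, -6, 0, 2],
 [-3, 4, 0, -1],
 [12, 0, 4, 1],
 [3, -7, -1, 3]]
has determinant 54.) The finite-dimensional Fredholm alternative says: either (I - K) is invertible, or ker(I - K) ≠ {0} and then range(I - K) = ker((I - K)^*)^⊥, with dim ker(I - K) = dim ker((I - K)^*). Since det(I - K) ≠ 0, 1 is not an eigenvalue of K and ker(I - K) = {0}, so we are in the first case: for every y there is a unique x = (I - K)^(-1) y. (Explicitly, by the Woodbury identity, (I - U V^T)^(-1) = I + U (I_2 - G)^(-1) V^T.)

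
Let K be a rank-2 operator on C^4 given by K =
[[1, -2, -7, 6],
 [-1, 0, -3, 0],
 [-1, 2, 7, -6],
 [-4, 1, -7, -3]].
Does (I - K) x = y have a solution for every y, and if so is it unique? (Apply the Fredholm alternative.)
(I - K) is invertible (det(I - K) = -42 ≠ 0), so for every y in C^4 the equation (I - K) x = y has a unique solution.

K has rank 2 and factors as K = U V^T = u1 v1^T + u2 v2^T with u1 = (-1, -1, 1, -3), v1 = (2, -1, 1, 3), u2 = (-3, -1, 3, -2), v2 = (-1, 1, 2, -3) (multiplying out reproduces the displayed K). The nonzero eigenvalues of U V^T coincide with those of the 2 x 2 matrix G = V^T U = [[v1·u1, v1·u2], [v2·u1, v2·u2]] = [[-9, -8], [11, 14]], and by the Sylvester determinant identity det(I_4 - U V^T) = det(I_2 - V^T U) = det([[10, 8], [-11, -13]]) = (10)(-13) - (8)(-11) = -42. (Direct check: I - K =
[[0, 2, 7, -6],
 [1, 1, 3, 0],
 [1, -2, -6, 6],
 [4, -1, 7, 4]]
has determinant -42.) The finite-dimensional Fredholm alternative says: either (I - K) is invertible, or ker(I - K) ≠ {0} and then range(I - K) = ker((I - K)^*)^⊥, with dim ker(I - K) = dim ker((I - K)^*). Since det(I - K) ≠ 0, 1 is not an eigenvalue of K and ker(I - K) = {0}, so we are in the first case: for every y there is a unique x = (I - K)^(-1) y. (Explicitly, by the Woodbury identity, (I - U V^T)^(-1) = I + U (I_2 - G)^(-1) V^T.)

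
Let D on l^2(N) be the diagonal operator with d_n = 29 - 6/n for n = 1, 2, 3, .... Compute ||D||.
||D|| = 29

For a diagonal operator on l^2 with entries d_n, ||D|| = sup_n |d_n|. Here d_1 = 23, d_2 = 26, ..., and d_n = 29 - 6/n increases monotonically toward 29. All terms lie in [23, 29), so |d_n| = d_n and the supremum is the limit 29, which is not attained by any individual d_n. Hence ||D|| = 29.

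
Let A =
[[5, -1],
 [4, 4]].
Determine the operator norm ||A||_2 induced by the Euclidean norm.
||A||_2 = sqrt((58 + sqrt(1060))/2) ≈ 6.729 (= sqrt(largest eigenvalue of A^T A))

||A||_2 = sigma_max(A) = sqrt(lambda_max(A^T A)). Form the symmetric matrix M = A^T A =
[[41, 11],
 [11, 17]].
Its characteristic polynomial (trace, determinant of M give the coefficients) is
  p(λ) = det(λ I - M) = λ^2 - 58λ + 576.
For λ^2 - 58λ + 576 the discriminant is 1060. It is nonnegative but not a perfect square, so the roots are real and irrational: λ = (58 ± sqrt(1060))/2 ≈ 45.2788, 12.7212.
So the eigenvalues of A^T A are ≈ 12.7212, 45.2788 (all ≥ 0, as they must be for A^T A). The largest is λ_max = (58 + sqrt(1060))/2 ≈ 45.2788, hence ||A||_2 = sqrt(λ_max) = sqrt((58 + sqrt(1060))/2) ≈ 6.729.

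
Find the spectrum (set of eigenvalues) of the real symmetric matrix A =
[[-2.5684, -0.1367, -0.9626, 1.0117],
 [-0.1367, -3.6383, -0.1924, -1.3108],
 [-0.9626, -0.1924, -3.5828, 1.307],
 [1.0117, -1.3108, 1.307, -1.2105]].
sigma(A) ≈ {-5, -4, -2, 0}

A is real symmetric, so its spectrum consists of real eigenvalues. Expanding the characteristic polynomial of the displayed matrix gives
  det(λ I - A) = p(λ) = λ^4 + (11)λ^3 + (38)λ^2 + (40)λ + (0).
Solving p(λ) = 0 yields eigenvalues ≈ -5, -4, -2, 0. (A is shown rounded to 4 decimals, so these recover the underlying integer eigenvalues to within that precision.)
Verification: the trace of A = -11 equals the sum of eigenvalues -11, and det(A) ≈ -0.0002 matches the eigenvalue product 0.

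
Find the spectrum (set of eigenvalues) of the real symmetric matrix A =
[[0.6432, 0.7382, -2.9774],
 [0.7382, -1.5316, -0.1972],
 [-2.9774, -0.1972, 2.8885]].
sigma(A) ≈ {-2, -1, 5}

A is real symmetric, so its spectrum consists of real eigenvalues. Expanding the characteristic polynomial of the displayed matrix gives
  det(λ I - A) = p(λ) = λ^3 + (-2)λ^2 + (-13)λ + (-10).
Solving p(λ) = 0 yields eigenvalues ≈ -2, -1, 5. (A is shown rounded to 4 decimals, so these recover the underlying integer eigenvalues to within that precision.)
Verification: the trace of A = 2 equals the sum of eigenvalues 2, and det(A) ≈ 9.9998 matches the eigenvalue product 10.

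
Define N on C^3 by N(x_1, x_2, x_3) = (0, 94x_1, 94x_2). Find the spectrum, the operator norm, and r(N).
sigma(N) = {0}; ||N|| = 94; r(N) = 0. (N is nilpotent with N^3 = 0.)

On C^3, N is a strictly lower-triangular matrix with 94 on the subdiagonal and zeros elsewhere, so its characteristic polynomial is lambda^3 and every eigenvalue is 0: sigma(N) = {0}. For the operator norm, N e_i = 94e_{i+1} for i = 1, ..., 2 and N e_3 = 0, so the singular values of N are 94 (with multiplicity 2) and 0; hence ||N|| = 94. The spectral radius r(N) = max|lambda| = 0. Note ||N|| > r(N) — characteristic of non-normal nilpotent operators. Indeed N^3 = 0.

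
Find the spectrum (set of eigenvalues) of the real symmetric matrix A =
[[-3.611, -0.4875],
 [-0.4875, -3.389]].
sigma(A) ≈ {-4, -3}

A is real symmetric, so its spectrum consists of real eigenvalues. Expanding the characteristic polynomial of the displayed matrix gives
  det(λ I - A) = p(λ) = λ^2 + (7)λ + (12).
Solving p(λ) = 0 yields eigenvalues ≈ -4, -3. (A is shown rounded to 4 decimals, so these recover the underlying integer eigenvalues to within that precision.)
Verification: the trace of A = -7 equals the sum of eigenvalues -7, and det(A) ≈ 12.0000 matches the eigenvalue product 12.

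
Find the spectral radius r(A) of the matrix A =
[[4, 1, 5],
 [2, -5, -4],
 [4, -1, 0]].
r(A) ≈ 6.8935

The eigenvalues of A are the roots of its characteristic polynomial. With M = A (coefficients from the trace, the sum of principal 2x2 minors, and det A):
  p(λ) = det(λ I - M) = λ^3 + λ^2 - 46λ - 58.
No integer candidate from the rational root theorem (±divisors of 58) is a root, so the roots are irrational. The cubic discriminant is Δ = 348888 > 0, so there are three distinct real roots. p(-7) = -30 and p(-6) = 38 have opposite signs, so a root lies in (-7, -6); Newton's method refines it to λ ≈ -6.6231. p(-2) = 30 and p(-1) = -12 have opposite signs, so a root lies in (-2, -1); Newton's method refines it to λ ≈ -1.2704. p(6) = -82 and p(7) = 12 have opposite signs, so a root lies in (6, 7); Newton's method refines it to λ ≈ 6.8935. Check (Vieta): the three roots sum to -1, matching tr M = -1.
Thus the eigenvalues (to 4 decimals) are -6.6231 (modulus 6.6231); -1.2704 (modulus 1.2704); 6.8935 (modulus 6.8935). The spectral radius is the largest modulus: r(A) ≈ 6.8935. (Cross-check: r(A) ≤ ||A||_2 ≈ 7.783; equality holds whenever A is normal, though it can also hold for some non-normal A.)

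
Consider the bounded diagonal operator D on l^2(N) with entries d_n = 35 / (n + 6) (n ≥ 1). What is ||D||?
||D|| = 5 (attained at n = 1)

For D diagonal, ||D|| = sup_n |d_n| = sup_n 35/(n + 6). This is positive and strictly decreasing in n, so the supremum is attained at n = 1: d_1 = 35/(1 + 6) = 5. Hence ||D|| = 5.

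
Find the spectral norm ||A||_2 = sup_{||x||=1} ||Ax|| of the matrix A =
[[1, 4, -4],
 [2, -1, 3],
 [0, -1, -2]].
||A||_2 ≈ 6.4322 (= sqrt(largest eigenvalue of A^T A))

||A||_2 = sigma_max(A) = sqrt(lambda_max(A^T A)). Form the symmetric matrix M = A^T A =
[[5, 2, 2],
 [2, 18, -17],
 [2, -17, 29]].
Its characteristic polynomial (trace, sum of principal 2x2 minors, determinant of M give the coefficients) is
  p(λ) = det(λ I - M) = λ^3 - 52λ^2 + 460λ - 841.
No integer candidate from the rational root theorem (±divisors of 841) is a root, so the roots are irrational. The cubic discriminant is Δ = 52821461 > 0, so there are three distinct real roots. p(2) = -121 and p(3) = 98 have opposite signs, so a root lies in (2, 3); Newton's method refines it to λ ≈ 2.5017. p(8) = 23 and p(9) = -184 have opposite signs, so a root lies in (8, 9); Newton's method refines it to λ ≈ 8.1253. p(41) = -472 and p(42) = 839 have opposite signs, so a root lies in (41, 42); Newton's method refines it to λ ≈ 41.3729. Check (Vieta): the three roots sum to 52, matching tr M = 52.
So the eigenvalues of A^T A are ≈ 2.5017, 8.1253, 41.3729 (all ≥ 0, as they must be for A^T A). The largest is λ_max ≈ 41.3729, hence ||A||_2 = sqrt(λ_max) ≈ 6.4322.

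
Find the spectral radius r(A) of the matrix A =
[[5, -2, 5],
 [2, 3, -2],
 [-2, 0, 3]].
r(A) ≈ 5.6466

The eigenvalues of A are the roots of its characteristic polynomial. With M = A (coefficients from the trace, the sum of principal 2x2 minors, and det A):
  p(λ) = det(λ I - M) = λ^3 - 11λ^2 + 53λ - 79.
No integer candidate from the rational root theorem (±divisors of 79) is a root, so the roots are irrational. The cubic discriminant is Δ = -15696 < 0, so there is one real root and a complex-conjugate pair. p(2) = -9 and p(3) = 8 have opposite signs, so a root lies in (2, 3); Newton's method refines it to λ ≈ 2.4777. Dividing out (λ - (2.4777)) leaves approximately λ^2 - 8.5223λ + 31.8842. For λ^2 - 8.5223λ + 31.8842 the discriminant is -54.9075. It is negative, so the remaining roots are the complex-conjugate pair λ ≈ 4.2611 ± 3.705i. Their product equals the constant term, so |λ|^2 ≈ 31.8842 and |λ| ≈ 5.6466.
Thus the eigenvalues (to 4 decimals) are 2.4777 (modulus 2.4777); 4.2611 ± 3.705i (modulus 5.6466). The spectral radius is the largest modulus: r(A) ≈ 5.6466. (Cross-check: r(A) ≤ ||A||_2 ≈ 7.4821; equality holds whenever A is normal, though it can also hold for some non-normal A.)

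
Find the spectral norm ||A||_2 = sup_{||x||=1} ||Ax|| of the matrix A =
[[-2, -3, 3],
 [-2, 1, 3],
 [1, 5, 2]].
||A||_2 ≈ 6.1537 (= sqrt(largest eigenvalue of A^T A))

||A||_2 = sigma_max(A) = sqrt(lambda_max(A^T A)). Form the symmetric matrix M = A^T A =
[[9, 9, -10],
 [9, 35, 4],
 [-10, 4, 22]].
Its characteristic polynomial (trace, sum of principal 2x2 minors, determinant of M give the coefficients) is
  p(λ) = det(λ I - M) = λ^3 - 66λ^2 + 1086λ - 784.
No integer candidate from the rational root theorem (±divisors of 784) is a root, so the roots are irrational. The cubic discriminant is Δ = 107461296 > 0, so there are three distinct real roots. p(0) = -784 and p(1) = 237 have opposite signs, so a root lies in (0, 1); Newton's method refines it to λ ≈ 0.7563. p(27) = 107 and p(28) = -168 have opposite signs, so a root lies in (27, 28); Newton's method refines it to λ ≈ 27.3751. p(37) = -303 and p(38) = 52 have opposite signs, so a root lies in (37, 38); Newton's method refines it to λ ≈ 37.8686. Check (Vieta): the three roots sum to 66, matching tr M = 66.
So the eigenvalues of A^T A are ≈ 0.7563, 27.3751, 37.8686 (all ≥ 0, as they must be for A^T A). The largest is λ_max ≈ 37.8686, hence ||A||_2 = sqrt(λ_max) ≈ 6.1537.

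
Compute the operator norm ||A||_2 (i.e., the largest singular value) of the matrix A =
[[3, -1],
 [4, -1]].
||A||_2 = sqrt((27 + sqrt(725))/2) ≈ 5.1926 (= sqrt(largest eigenvalue of A^T A))

||A||_2 = sigma_max(A) = sqrt(lambda_max(A^T A)). Form the symmetric matrix M = A^T A =
[[25, -7],
 [-7, 2]].
Its characteristic polynomial (trace, determinant of M give the coefficients) is
  p(λ) = det(λ I - M) = λ^2 - 27λ + 1.
For λ^2 - 27λ + 1 the discriminant is 725. It is nonnegative but not a perfect square, so the roots are real and irrational: λ = (27 ± sqrt(725))/2 ≈ 26.9629, 0.0371.
So the eigenvalues of A^T A are ≈ 0.0371, 26.9629 (all ≥ 0, as they must be for A^T A). The largest is λ_max = (27 + sqrt(725))/2 ≈ 26.9629, hence ||A||_2 = sqrt(λ_max) = sqrt((27 + sqrt(725))/2) ≈ 5.1926.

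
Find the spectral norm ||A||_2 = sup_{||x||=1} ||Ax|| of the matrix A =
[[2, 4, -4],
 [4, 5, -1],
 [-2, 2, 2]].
||A||_2 ≈ 8.4417 (= sqrt(largest eigenvalue of A^T A))

||A||_2 = sigma_max(A) = sqrt(lambda_max(A^T A)). Form the symmetric matrix M = A^T A =
[[24, 24, -16],
 [24, 45, -17],
 [-16, -17, 21]].
Its characteristic polynomial (trace, sum of principal 2x2 minors, determinant of M give the coefficients) is
  p(λ) = det(λ I - M) = λ^3 - 90λ^2 + 1408λ - 5184.
No integer candidate from the rational root theorem (±divisors of 5184) is a root, so the roots are irrational. The cubic discriminant is Δ = 875079680 > 0, so there are three distinct real roots. p(5) = -269 and p(6) = 240 have opposite signs, so a root lies in (5, 6); Newton's method refines it to λ ≈ 5.4924. p(13) = 107 and p(14) = -368 have opposite signs, so a root lies in (13, 14); Newton's method refines it to λ ≈ 13.2446. p(71) = -995 and p(72) = 2880 have opposite signs, so a root lies in (71, 72); Newton's method refines it to λ ≈ 71.263. Check (Vieta): the three roots sum to 90, matching tr M = 90.
So the eigenvalues of A^T A are ≈ 5.4924, 13.2446, 71.263 (all ≥ 0, as they must be for A^T A). The largest is λ_max ≈ 71.263, hence ||A||_2 = sqrt(λ_max) ≈ 8.4417.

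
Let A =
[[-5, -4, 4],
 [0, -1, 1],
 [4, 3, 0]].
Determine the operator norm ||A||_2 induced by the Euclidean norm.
||A||_2 ≈ 8.8151 (= sqrt(largest eigenvalue of A^T A))

||A||_2 = sigma_max(A) = sqrt(lambda_max(A^T A)). Form the symmetric matrix M = A^T A =
[[41, 32, -20],
 [32, 26, -17],
 [-20, -17, 17]].
Its characteristic polynomial (trace, sum of principal 2x2 minors, determinant of M give the coefficients) is
  p(λ) = det(λ I - M) = λ^3 - 84λ^2 + 492λ - 225.
No integer candidate from the rational root theorem (±divisors of 225) is a root, so the roots are irrational. The cubic discriminant is Δ = 864199557 > 0, so there are three distinct real roots. p(0) = -225 and p(1) = 184 have opposite signs, so a root lies in (0, 1); Newton's method refines it to λ ≈ 0.4997. p(5) = 260 and p(6) = -81 have opposite signs, so a root lies in (5, 6); Newton's method refines it to λ ≈ 5.7946. p(77) = -3844 and p(78) = 1647 have opposite signs, so a root lies in (77, 78); Newton's method refines it to λ ≈ 77.7057. Check (Vieta): the three roots sum to 84, matching tr M = 84.
So the eigenvalues of A^T A are ≈ 0.4997, 5.7946, 77.7057 (all ≥ 0, as they must be for A^T A). The largest is λ_max ≈ 77.7057, hence ||A||_2 = sqrt(λ_max) ≈ 8.8151.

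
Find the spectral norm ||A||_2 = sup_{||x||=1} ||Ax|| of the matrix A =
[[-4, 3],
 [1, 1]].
||A||_2 = sqrt((27 + sqrt(533))/2) ≈ 5.0043 (= sqrt(largest eigenvalue of A^T A))

||A||_2 = sigma_max(A) = sqrt(lambda_max(A^T A)). Form the symmetric matrix M = A^T A =
[[17, -11],
 [-11, 10]].
Its characteristic polynomial (trace, determinant of M give the coefficients) is
  p(λ) = det(λ I - M) = λ^2 - 27λ + 49.
For λ^2 - 27λ + 49 the discriminant is 533. It is nonnegative but not a perfect square, so the roots are real and irrational: λ = (27 ± sqrt(533))/2 ≈ 25.0434, 1.9566.
So the eigenvalues of A^T A are ≈ 1.9566, 25.0434 (all ≥ 0, as they must be for A^T A). The largest is λ_max = (27 + sqrt(533))/2 ≈ 25.0434, hence ||A||_2 = sqrt(λ_max) = sqrt((27 + sqrt(533))/2) ≈ 5.0043.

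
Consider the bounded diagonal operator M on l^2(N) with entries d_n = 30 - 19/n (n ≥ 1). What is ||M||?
||M|| = 30

For a diagonal operator on l^2 with entries d_n, ||M|| = sup_n |d_n|. Here d_1 = 11, d_2 = 41/2, ..., and d_n = 30 - 19/n increases monotonically toward 30. All terms lie in [11, 30), so |d_n| = d_n and the supremum is the limit 30, which is not attained by any individual d_n. Hence ||M|| = 30.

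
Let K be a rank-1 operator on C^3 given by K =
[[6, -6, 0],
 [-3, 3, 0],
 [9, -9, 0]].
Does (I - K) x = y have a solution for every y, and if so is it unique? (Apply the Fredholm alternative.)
(I - K) is invertible (det(I - K) = -8 ≠ 0), so for every y in C^3 the equation (I - K) x = y has a unique solution.

K has rank 1, so it is an outer product K = u v^T: every row of K is a multiple of one row vector. Reading off the entries, u = (2, -1, 3) and v = (3, -3, 0) (row i of K equals u_i·v^T). A rank-one matrix u v^T satisfies K u = u (v·u) and kills the (2)-dimensional subspace v^⊥, so its characteristic polynomial is lambda^2 (lambda - v·u) with v·u = tr K = 9. Hence the eigenvalues of I - K are 1 (multiplicity 2) and 1 - (9) = -8, so det(I - K) = -8. (Direct check: I - K =
[[-5, 6, 0],
 [3, -2, 0],
 [-9, 9, 1]]
has determinant -8.) The finite-dimensional Fredholm alternative says: either (I - K) is invertible, or ker(I - K) ≠ {0} and then range(I - K) = ker((I - K)^*)^⊥, with dim ker(I - K) = dim ker((I - K)^*). Since det(I - K) ≠ 0, 1 is not an eigenvalue of K and ker(I - K) = {0}, so we are in the first case: for every y there is a unique x = (I - K)^(-1) y. Explicitly, by the Sherman–Morrison formula, (I - u v^T)^(-1) = I + u v^T/(1 - v·u), i.e. (I - K)^(-1) = I + K/(-8).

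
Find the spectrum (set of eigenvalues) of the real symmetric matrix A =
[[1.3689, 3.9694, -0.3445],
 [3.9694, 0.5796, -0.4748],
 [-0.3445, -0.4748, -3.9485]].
sigma(A) ≈ {-4, -3, 5}

A is real symmetric, so its spectrum consists of real eigenvalues. Expanding the characteristic polynomial of the displayed matrix gives
  det(λ I - A) = p(λ) = λ^3 + (2)λ^2 + (-23)λ + (-60.0015).
Solving p(λ) = 0 yields eigenvalues ≈ -4, -3, 5. (A is shown rounded to 4 decimals, so these recover the underlying integer eigenvalues to within that precision.)
Verification: the trace of A = -2 equals the sum of eigenvalues -2, and det(A) ≈ 60.0015 matches the eigenvalue product 60.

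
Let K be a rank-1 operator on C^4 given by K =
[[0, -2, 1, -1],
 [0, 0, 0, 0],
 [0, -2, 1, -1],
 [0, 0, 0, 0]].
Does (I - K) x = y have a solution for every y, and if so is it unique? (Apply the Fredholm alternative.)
(I - K) is singular (det(I - K) = 0, i.e. 1 ∈ sigma(K)). (I - K) x = y is solvable iff y ⊥ ker((I - K)^*) = span{(0, -2, 1, -1)}, i.e. iff -2y_2 + y_3 - y_4 = 0. When solvable, the solutions are x = y + c·(1, 0, 1, 0), c arbitrary (ker(I - K) = span{(1, 0, 1, 0)}, dimension 1).

K has rank 1, so it is an outer product K = u v^T: every row of K is a multiple of one row vector. Reading off the entries, u = (1, 0, 1, 0) and v = (0, -2, 1, -1) (row i of K equals u_i·v^T). A rank-one matrix u v^T satisfies K u = u (v·u) and kills the (3)-dimensional subspace v^⊥, so its characteristic polynomial is lambda^3 (lambda - v·u) with v·u = tr K = 1. Hence the eigenvalues of I - K are 1 (multiplicity 3) and 1 - (1) = 0, so det(I - K) = 0. (Direct check: I - K =
[[1, 2, -1, 1],
 [0, 1, 0, 0],
 [0, 2, 0, 1],
 [0, 0, 0, 1]]
has determinant 0.) So 1 is an eigenvalue of K and (I - K) is not invertible. The finite-dimensional Fredholm alternative says: either (I - K) is invertible, or ker(I - K) ≠ {0} and then range(I - K) = ker((I - K)^*)^⊥, with dim ker(I - K) = dim ker((I - K)^*). We are in the second case, so we need both kernels. Kernel of I - K: (I - K) u = u - u (v·u) = u - u = 0, so ker(I - K) = span{u} = span{(1, 0, 1, 0)} (it is exactly 1-dimensional because rank(I - K) = 3). Kernel of the adjoint: K is real, so (I - K)^* = I - K^T = I - v u^T, and (I - v u^T) v = v - v (u·v) = 0; hence ker((I - K)^*) = span{v} = span{(0, -2, 1, -1)}. Therefore (I - K) x = y is solvable iff <y, v> = 0, i.e. iff -2y_2 + y_3 - y_4 = 0. When this holds, K y = u (v·y) = 0, so (I - K) y = y and x = y is a particular solution; the full solution set is the line x = y + c·u = y + c·(1, 0, 1, 0), c ∈ C.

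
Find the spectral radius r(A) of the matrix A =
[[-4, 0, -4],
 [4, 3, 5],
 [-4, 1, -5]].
r(A) ≈ 8.9337

The eigenvalues of A are the roots of its characteristic polynomial. With M = A (coefficients from the trace, the sum of principal 2x2 minors, and det A):
  p(λ) = det(λ I - M) = λ^3 + 6λ^2 - 28λ - 16.
No integer candidate from the rational root theorem (±divisors of 16) is a root, so the roots are irrational. The cubic discriminant is Δ = 171328 > 0, so there are three distinct real roots. p(-9) = -7 and p(-8) = 80 have opposite signs, so a root lies in (-9, -8); Newton's method refines it to λ ≈ -8.9337. p(-1) = 17 and p(0) = -16 have opposite signs, so a root lies in (-1, 0); Newton's method refines it to λ ≈ -0.5187. p(3) = -19 and p(4) = 32 have opposite signs, so a root lies in (3, 4); Newton's method refines it to λ ≈ 3.4525. Check (Vieta): the three roots sum to -6, matching tr M = -6.
Thus the eigenvalues (to 4 decimals) are -8.9337 (modulus 8.9337); -0.5187 (modulus 0.5187); 3.4525 (modulus 3.4525). The spectral radius is the largest modulus: r(A) ≈ 8.9337. (Cross-check: r(A) ≤ ||A||_2 ≈ 10.7366; equality holds whenever A is normal, though it can also hold for some non-normal A.)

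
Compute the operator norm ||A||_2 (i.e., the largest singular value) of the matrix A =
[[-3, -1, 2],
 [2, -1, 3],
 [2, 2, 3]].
||A||_2 ≈ 5.1633 (= sqrt(largest eigenvalue of A^T A))

||A||_2 = sigma_max(A) = sqrt(lambda_max(A^T A)). Form the symmetric matrix M = A^T A =
[[17, 5, 6],
 [5, 6, 1],
 [6, 1, 22]].
Its characteristic polynomial (trace, sum of principal 2x2 minors, determinant of M give the coefficients) is
  p(λ) = det(λ I - M) = λ^3 - 45λ^2 + 546λ - 1521.
No integer candidate from the rational root theorem (±divisors of 1521) is a root, so the roots are irrational. The cubic discriminant is Δ = 8409609 > 0, so there are three distinct real roots. p(3) = -261 and p(4) = 7 have opposite signs, so a root lies in (3, 4); Newton's method refines it to λ ≈ 3.9702. p(14) = 47 and p(15) = -81 have opposite signs, so a root lies in (14, 15); Newton's method refines it to λ ≈ 14.3702. p(26) = -169 and p(27) = 99 have opposite signs, so a root lies in (26, 27); Newton's method refines it to λ ≈ 26.6596. Check (Vieta): the three roots sum to 45, matching tr M = 45.
So the eigenvalues of A^T A are ≈ 3.9702, 14.3702, 26.6596 (all ≥ 0, as they must be for A^T A). The largest is λ_max ≈ 26.6596, hence ||A||_2 = sqrt(λ_max) ≈ 5.1633.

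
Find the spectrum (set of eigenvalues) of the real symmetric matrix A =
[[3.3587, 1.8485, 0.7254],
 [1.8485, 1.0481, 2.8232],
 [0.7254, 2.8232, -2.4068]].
sigma(A) ≈ {-4, 1, 5}

A is real symmetric, so its spectrum consists of real eigenvalues. Expanding the characteristic polynomial of the displayed matrix gives
  det(λ I - A) = p(λ) = λ^3 + (-2)λ^2 + (-19)λ + (20).
Solving p(λ) = 0 yields eigenvalues ≈ -4, 1, 5. (A is shown rounded to 4 decimals, so these recover the underlying integer eigenvalues to within that precision.)
Verification: the trace of A = 2 equals the sum of eigenvalues 2, and det(A) ≈ -19.9993 matches the eigenvalue product -20.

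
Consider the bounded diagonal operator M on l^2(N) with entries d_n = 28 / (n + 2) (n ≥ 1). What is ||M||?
||M|| = 28/3 (attained at n = 1)

For M diagonal, ||M|| = sup_n |d_n| = sup_n 28/(n + 2). This is positive and strictly decreasing in n, so the supremum is attained at n = 1: d_1 = 28/(1 + 2) = 28/3. Hence ||M|| = 28/3.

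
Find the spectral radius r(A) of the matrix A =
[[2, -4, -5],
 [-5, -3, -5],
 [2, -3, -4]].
r(A) ≈ 8.17

The eigenvalues of A are the roots of its characteristic polynomial. With M = A (coefficients from the trace, the sum of principal 2x2 minors, and det A):
  p(λ) = det(λ I - M) = λ^3 + 5λ^2 - 27λ - 9.
No integer candidate from the rational root theorem (±divisors of 9) is a root, so the roots are irrational. The cubic discriminant is Δ = 121140 > 0, so there are three distinct real roots. p(-9) = -90 and p(-8) = 15 have opposite signs, so a root lies in (-9, -8); Newton's method refines it to λ ≈ -8.17. p(-1) = 22 and p(0) = -9 have opposite signs, so a root lies in (-1, 0); Newton's method refines it to λ ≈ -0.316. p(3) = -18 and p(4) = 27 have opposite signs, so a root lies in (3, 4); Newton's method refines it to λ ≈ 3.486. Check (Vieta): the three roots sum to -5, matching tr M = -5.
Thus the eigenvalues (to 4 decimals) are -8.17 (modulus 8.17); -0.316 (modulus 0.316); 3.486 (modulus 3.486). The spectral radius is the largest modulus: r(A) ≈ 8.17. (Cross-check: r(A) ≤ ||A||_2 ≈ 10.0117; equality holds whenever A is normal, though it can also hold for some non-normal A.)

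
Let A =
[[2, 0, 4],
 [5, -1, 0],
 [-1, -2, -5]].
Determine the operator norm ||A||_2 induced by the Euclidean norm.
||A||_2 ≈ 7.1163 (= sqrt(largest eigenvalue of A^T A))

||A||_2 = sigma_max(A) = sqrt(lambda_max(A^T A)). Form the symmetric matrix M = A^T A =
[[30, -3, 13],
 [-3, 5, 10],
 [13, 10, 41]].
Its characteristic polynomial (trace, sum of principal 2x2 minors, determinant of M give the coefficients) is
  p(λ) = det(λ I - M) = λ^3 - 76λ^2 + 1307λ - 1156.
No integer candidate from the rational root theorem (±divisors of 1156) is a root, so the roots are irrational. The cubic discriminant is Δ = 937114612 > 0, so there are three distinct real roots. p(0) = -1156 and p(1) = 76 have opposite signs, so a root lies in (0, 1); Newton's method refines it to λ ≈ 0.9346. p(24) = 260 and p(25) = -356 have opposite signs, so a root lies in (24, 25); Newton's method refines it to λ ≈ 24.4231. p(50) = -806 and p(51) = 476 have opposite signs, so a root lies in (50, 51); Newton's method refines it to λ ≈ 50.6423. Check (Vieta): the three roots sum to 76, matching tr M = 76.
So the eigenvalues of A^T A are ≈ 0.9346, 24.4231, 50.6423 (all ≥ 0, as they must be for A^T A). The largest is λ_max ≈ 50.6423, hence ||A||_2 = sqrt(λ_max) ≈ 7.1163.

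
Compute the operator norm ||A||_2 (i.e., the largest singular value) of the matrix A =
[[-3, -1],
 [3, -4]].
||A||_2 = sqrt((35 + sqrt(325))/2) ≈ 5.1492 (= sqrt(largest eigenvalue of A^T A))

||A||_2 = sigma_max(A) = sqrt(lambda_max(A^T A)). Form the symmetric matrix M = A^T A =
[[18, -9],
 [-9, 17]].
Its characteristic polynomial (trace, determinant of M give the coefficients) is
  p(λ) = det(λ I - M) = λ^2 - 35λ + 225.
For λ^2 - 35λ + 225 the discriminant is 325. It is nonnegative but not a perfect square, so the roots are real and irrational: λ = (35 ± sqrt(325))/2 ≈ 26.5139, 8.4861.
So the eigenvalues of A^T A are ≈ 8.4861, 26.5139 (all ≥ 0, as they must be for A^T A). The largest is λ_max = (35 + sqrt(325))/2 ≈ 26.5139, hence ||A||_2 = sqrt(λ_max) = sqrt((35 + sqrt(325))/2) ≈ 5.1492.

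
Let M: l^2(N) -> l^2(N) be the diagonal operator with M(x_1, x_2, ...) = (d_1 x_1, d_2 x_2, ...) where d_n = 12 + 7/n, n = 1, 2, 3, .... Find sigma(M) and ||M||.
sigma(M) = {12 + 7/n : n ≥ 1} ∪ {12}; ||M|| = 19

A bounded diagonal operator on l^2 with diagonal entries d_n has spectrum equal to the closure of {d_n : n ≥ 1}: every d_n is an eigenvalue (with eigenvector e_n), so {d_n} ⊂ sigma(M); the spectrum is closed, so its closure is too; and for lambda not in the closure, (M - lambda I) has bounded inverse (the diagonal entries 1/(d_n - lambda) are bounded). For our sequence d_n = 12 + 7/n, n = 1, 2, 3, ...:
  - {d_n} = {12 + 7/n : n ≥ 1}; the only limit point is 12
  - closure = {12 + 7/n : n ≥ 1} ∪ {12}
For the norm: a diagonal operator has ||M|| = sup_n |d_n|. Here d_n = 12 + 7/n is positive and decreasing, so sup_n |d_n| = d_1 = 12 + 7 = 19. So ||M|| = 19.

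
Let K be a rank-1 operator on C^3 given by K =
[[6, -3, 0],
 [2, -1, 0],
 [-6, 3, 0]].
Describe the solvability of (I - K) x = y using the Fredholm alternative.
(I - K) is invertible (det(I - K) = -4 ≠ 0), so for every y in C^3 the equation (I - K) x = y has a unique solution.

K has rank 1, so it is an outer product K = u v^T: every row of K is a multiple of one row vector. Reading off the entries, u = (-3, -1, 3) and v = (-2, 1, 0) (row i of K equals u_i·v^T). A rank-one matrix u v^T satisfies K u = u (v·u) and kills the (2)-dimensional subspace v^⊥, so its characteristic polynomial is lambda^2 (lambda - v·u) with v·u = tr K = 5. Hence the eigenvalues of I - K are 1 (multiplicity 2) and 1 - (5) = -4, so det(I - K) = -4. (Direct check: I - K =
[[-5, 3, 0],
 [-2, 2, 0],
 [6, -3, 1]]
has determinant -4.) The finite-dimensional Fredholm alternative says: either (I - K) is invertible, or ker(I - K) ≠ {0} and then range(I - K) = ker((I - K)^*)^⊥, with dim ker(I - K) = dim ker((I - K)^*). Since det(I - K) ≠ 0, 1 is not an eigenvalue of K and ker(I - K) = {0}, so we are in the first case: for every y there is a unique x = (I - K)^(-1) y. Explicitly, by the Sherman–Morrison formula, (I - u v^T)^(-1) = I + u v^T/(1 - v·u), i.e. (I - K)^(-1) = I + K/(-4).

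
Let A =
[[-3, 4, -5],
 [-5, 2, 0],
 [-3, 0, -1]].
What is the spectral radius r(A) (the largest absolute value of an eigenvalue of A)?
r(A) ≈ 4.3381

The eigenvalues of A are the roots of its characteristic polynomial. With M = A (coefficients from the trace, the sum of principal 2x2 minors, and det A):
  p(λ) = det(λ I - M) = λ^3 + 2λ^2 + 44.
No integer candidate from the rational root theorem (±divisors of 44) is a root, so the roots are irrational. The cubic discriminant is Δ = -53680 < 0, so there is one real root and a complex-conjugate pair. p(-5) = -31 and p(-4) = 12 have opposite signs, so a root lies in (-5, -4); Newton's method refines it to λ ≈ -4.3381. Dividing out (λ - (-4.3381)) leaves approximately λ^2 - 2.3381λ + 10.1427. For λ^2 - 2.3381λ + 10.1427 the discriminant is -35.1044. It is negative, so the remaining roots are the complex-conjugate pair λ ≈ 1.169 ± 2.9624i. Their product equals the constant term, so |λ|^2 ≈ 10.1427 and |λ| ≈ 3.1848.
Thus the eigenvalues (to 4 decimals) are -4.3381 (modulus 4.3381); 1.169 ± 2.9624i (modulus 3.1848). The spectral radius is the largest modulus: r(A) ≈ 4.3381. (Cross-check: r(A) ≤ ||A||_2 ≈ 8.443; equality holds whenever A is normal, though it can also hold for some non-normal A.)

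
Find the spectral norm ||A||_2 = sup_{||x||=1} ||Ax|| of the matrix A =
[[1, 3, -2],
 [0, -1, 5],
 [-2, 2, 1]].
||A||_2 ≈ 5.8653 (= sqrt(largest eigenvalue of A^T A))

||A||_2 = sigma_max(A) = sqrt(lambda_max(A^T A)). Form the symmetric matrix M = A^T A =
[[5, -1, -4],
 [-1, 14, -9],
 [-4, -9, 30]].
Its characteristic polynomial (trace, sum of principal 2x2 minors, determinant of M give the coefficients) is
  p(λ) = det(λ I - M) = λ^3 - 49λ^2 + 542λ - 1369.
No integer candidate from the rational root theorem (±divisors of 1369) is a root, so the roots are irrational. The cubic discriminant is Δ = 28040977 > 0, so there are three distinct real roots. p(3) = -157 and p(4) = 79 have opposite signs, so a root lies in (3, 4); Newton's method refines it to λ ≈ 3.6272. p(10) = 151 and p(11) = -5 have opposite signs, so a root lies in (10, 11); Newton's method refines it to λ ≈ 10.971. p(34) = -281 and p(35) = 451 have opposite signs, so a root lies in (34, 35); Newton's method refines it to λ ≈ 34.4017. Check (Vieta): the three roots sum to 49, matching tr M = 49.
So the eigenvalues of A^T A are ≈ 3.6272, 10.971, 34.4017 (all ≥ 0, as they must be for A^T A). The largest is λ_max ≈ 34.4017, hence ||A||_2 = sqrt(λ_max) ≈ 5.8653.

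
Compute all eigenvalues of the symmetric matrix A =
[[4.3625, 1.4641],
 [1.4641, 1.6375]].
sigma(A) ≈ {1, 5}

A is real symmetric, so its spectrum consists of real eigenvalues. Expanding the characteristic polynomial of the displayed matrix gives
  det(λ I - A) = p(λ) = λ^2 + (-6)λ + (5).
Solving p(λ) = 0 yields eigenvalues ≈ 1, 5. (A is shown rounded to 4 decimals, so these recover the underlying integer eigenvalues to within that precision.)
Verification: the trace of A = 6 equals the sum of eigenvalues 6, and det(A) ≈ 5.0000 matches the eigenvalue product 5.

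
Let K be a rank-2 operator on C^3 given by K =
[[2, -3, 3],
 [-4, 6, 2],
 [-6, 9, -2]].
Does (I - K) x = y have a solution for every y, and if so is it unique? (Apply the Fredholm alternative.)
(I - K) is invertible (det(I - K) = -21 ≠ 0), so for every y in C^3 the equation (I - K) x = y has a unique solution.

K has rank 2 and factors as K = U V^T = u1 v1^T + u2 v2^T with u1 = (-3, -2, 2), v1 = (0, 0, -1), u2 = (1, -2, -3), v2 = (2, -3, 0) (multiplying out reproduces the displayed K). The nonzero eigenvalues of U V^T coincide with those of the 2 x 2 matrix G = V^T U = [[v1·u1, v1·u2], [v2·u1, v2·u2]] = [[-2, 3], [0, 8]], and by the Sylvester determinant identity det(I_3 - U V^T) = det(I_2 - V^T U) = det([[3, -3], [0, -7]]) = (3)(-7) - (-3)(0) = -21. (Direct check: I - K =
[[-1, 3, -3],
 [4, -5, -2],
 [6, -9, 3]]
has determinant -21.) The finite-dimensional Fredholm alternative says: either (I - K) is invertible, or ker(I - K) ≠ {0} and then range(I - K) = ker((I - K)^*)^⊥, with dim ker(I - K) = dim ker((I - K)^*). Since det(I - K) ≠ 0, 1 is not an eigenvalue of K and ker(I - K) = {0}, so we are in the first case: for every y there is a unique x = (I - K)^(-1) y. (Explicitly, by the Woodbury identity, (I - U V^T)^(-1) = I + U (I_2 - G)^(-1) V^T.)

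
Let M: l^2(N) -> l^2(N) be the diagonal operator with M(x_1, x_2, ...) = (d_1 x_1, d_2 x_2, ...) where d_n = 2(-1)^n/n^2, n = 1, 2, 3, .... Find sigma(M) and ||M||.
sigma(M) = {2(-1)^n/n^2 : n ≥ 1} ∪ {0}; ||M|| = 2

A bounded diagonal operator on l^2 with diagonal entries d_n has spectrum equal to the closure of {d_n : n ≥ 1}: every d_n is an eigenvalue (with eigenvector e_n), so {d_n} ⊂ sigma(M); the spectrum is closed, so its closure is too; and for lambda not in the closure, (M - lambda I) has bounded inverse (the diagonal entries 1/(d_n - lambda) are bounded). For our sequence d_n = 2(-1)^n/n^2, n = 1, 2, 3, ...:
  - {d_n} = {2(-1)^n/n^2 : n ≥ 1}; the only limit point is 0
  - closure = {2(-1)^n/n^2 : n ≥ 1} ∪ {0}
For the norm: a diagonal operator has ||M|| = sup_n |d_n|. Here |d_n| = 2/n^2 is decreasing, so sup_n |d_n| = |d_1| = 2. So ||M|| = 2.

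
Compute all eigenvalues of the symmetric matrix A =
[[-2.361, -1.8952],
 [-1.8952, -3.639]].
sigma(A) ≈ {-5, -1}

A is real symmetric, so its spectrum consists of real eigenvalues. Expanding the characteristic polynomial of the displayed matrix gives
  det(λ I - A) = p(λ) = λ^2 + (6)λ + (5).
Solving p(λ) = 0 yields eigenvalues ≈ -5, -1. (A is shown rounded to 4 decimals, so these recover the underlying integer eigenvalues to within that precision.)
Verification: the trace of A = -6 equals the sum of eigenvalues -6, and det(A) ≈ 4.9999 matches the eigenvalue product 5.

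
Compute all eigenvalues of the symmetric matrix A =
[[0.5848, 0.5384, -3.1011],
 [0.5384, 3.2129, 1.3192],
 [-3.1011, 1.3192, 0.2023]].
sigma(A) ≈ {-3, 3, 4}

A is real symmetric, so its spectrum consists of real eigenvalues. Expanding the characteristic polynomial of the displayed matrix gives
  det(λ I - A) = p(λ) = λ^3 + (-4)λ^2 + (-9)λ + (36).
Solving p(λ) = 0 yields eigenvalues ≈ -3, 3, 4. (A is shown rounded to 4 decimals, so these recover the underlying integer eigenvalues to within that precision.)
Verification: the trace of A = 4 equals the sum of eigenvalues 4, and det(A) ≈ -35.9993 matches the eigenvalue product -36.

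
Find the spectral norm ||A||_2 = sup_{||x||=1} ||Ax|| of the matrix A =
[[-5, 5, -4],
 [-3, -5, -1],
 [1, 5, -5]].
||A||_2 ≈ 10.2332 (= sqrt(largest eigenvalue of A^T A))

||A||_2 = sigma_max(A) = sqrt(lambda_max(A^T A)). Form the symmetric matrix M = A^T A =
[[35, -5, 18],
 [-5, 75, -40],
 [18, -40, 42]].
Its characteristic polynomial (trace, sum of principal 2x2 minors, determinant of M give the coefficients) is
  p(λ) = det(λ I - M) = λ^3 - 152λ^2 + 5296λ - 36100.
No integer candidate from the rational root theorem (±divisors of 36100) is a root, so the roots are irrational. The cubic discriminant is Δ = 34643479120 > 0, so there are three distinct real roots. p(9) = -19 and p(10) = 2660 have opposite signs, so a root lies in (9, 10); Newton's method refines it to λ ≈ 9.0068. p(38) = 532 and p(39) = -1429 have opposite signs, so a root lies in (38, 39); Newton's method refines it to λ ≈ 38.275. p(104) = -4484 and p(105) = 1805 have opposite signs, so a root lies in (104, 105); Newton's method refines it to λ ≈ 104.7182. Check (Vieta): the three roots sum to 152, matching tr M = 152.
So the eigenvalues of A^T A are ≈ 9.0068, 38.275, 104.7182 (all ≥ 0, as they must be for A^T A). The largest is λ_max ≈ 104.7182, hence ||A||_2 = sqrt(λ_max) ≈ 10.2332.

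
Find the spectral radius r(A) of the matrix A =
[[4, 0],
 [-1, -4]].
r(A) = 4

The eigenvalues of A are the roots of its characteristic polynomial. With M = A (coefficients from the trace and determinant):
  p(λ) = det(λ I - M) = λ^2 - 16.
For λ^2 - 16 the discriminant is 64. It is a perfect square (8^2), so the roots are rational: λ = (0 ± 8)/2 = 4, -4.
Thus the eigenvalues (to 4 decimals) are 4 (modulus 4); -4 (modulus 4). The spectral radius is the largest modulus: r(A) = 4. (Cross-check: r(A) ≤ ||A||_2 ≈ 4.5311; equality holds whenever A is normal, though it can also hold for some non-normal A.)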